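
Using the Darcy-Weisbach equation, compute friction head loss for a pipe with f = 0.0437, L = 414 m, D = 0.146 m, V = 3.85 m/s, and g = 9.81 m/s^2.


Darcy-Weisbach equation: h_f = f * (L/D) * V^2/(2g).
f * L/D = 0.0437 * 414/0.146 = 123.9164.
V^2/(2g) = 3.85^2 / (2*9.81) = 14.8225 / 19.62 = 0.7555 m.
h_f = 123.9164 * 0.7555 = 93.616 m.

93.616


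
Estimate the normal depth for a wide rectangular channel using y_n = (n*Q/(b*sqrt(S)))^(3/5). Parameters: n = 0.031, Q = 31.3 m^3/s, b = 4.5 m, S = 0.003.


We use the wide-channel approximation y_n = (n*Q/(b*sqrt(S)))^(3/5).
sqrt(S) = sqrt(0.003) = 0.054772.
Numerator: n*Q = 0.031 * 31.3 = 0.9703.
Denominator: b*sqrt(S) = 4.5 * 0.054772 = 0.246474.
arg = 3.9367.
y_n = 3.9367^(3/5) = 2.2755 m.

2.2755


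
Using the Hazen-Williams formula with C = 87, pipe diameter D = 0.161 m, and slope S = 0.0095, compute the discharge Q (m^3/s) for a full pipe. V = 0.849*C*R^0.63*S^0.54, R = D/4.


For a full circular pipe, R = D/4 = 0.161/4 = 0.0403 m.
V = 0.849 * 87 * 0.0403^0.63 * 0.0095^0.54
  = 0.849 * 87 * 0.13213 * 0.080904
  = 0.7896 m/s.
Pipe area A = pi*D^2/4 = pi*0.161^2/4 = 0.0204 m^2.
Q = A * V = 0.0204 * 0.7896 = 0.0161 m^3/s.

0.0161


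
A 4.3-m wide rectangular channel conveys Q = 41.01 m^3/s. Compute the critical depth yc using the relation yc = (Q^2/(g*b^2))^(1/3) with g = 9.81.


Using yc = (Q^2 / (g * b^2))^(1/3):
Q^2 = 41.01^2 = 1681.82.
g * b^2 = 9.81 * 4.3^2 = 9.81 * 18.49 = 181.39.
Q^2 / (g*b^2) = 1681.82 / 181.39 = 9.2718.
yc = 9.2718^(1/3) = 2.1008 m.

2.1008


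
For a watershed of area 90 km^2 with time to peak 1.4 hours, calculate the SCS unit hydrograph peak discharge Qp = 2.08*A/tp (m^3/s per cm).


SCS formula: Qp = 2.08 * A / tp.
Qp = 2.08 * 90 / 1.4
   = 187.2 / 1.4
   = 133.71 m^3/s per cm.

133.71


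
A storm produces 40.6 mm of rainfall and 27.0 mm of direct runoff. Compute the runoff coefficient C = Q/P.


The runoff coefficient C = runoff depth / rainfall depth.
C = 27.0 / 40.6
  = 0.665.

0.665


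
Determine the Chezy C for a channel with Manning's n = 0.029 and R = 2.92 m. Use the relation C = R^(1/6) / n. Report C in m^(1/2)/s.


The Chezy coefficient relates to Manning's n through C = R^(1/6) / n.
R^(1/6) = 2.92^(1/6) = 1.195539.
C = 1.195539 / 0.029 = 41.23 m^(1/2)/s.

41.23


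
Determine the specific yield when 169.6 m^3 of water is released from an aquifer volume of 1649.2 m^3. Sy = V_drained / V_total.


Specific yield Sy = Volume drained / Total volume.
Sy = 169.6 / 1649.2
   = 0.1028.

0.1028


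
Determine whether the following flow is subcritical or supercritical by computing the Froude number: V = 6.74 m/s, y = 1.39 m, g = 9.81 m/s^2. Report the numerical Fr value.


The Froude number is defined as Fr = V / sqrt(g*y).
g*y = 9.81 * 1.39 = 13.6359.
sqrt(g*y) = sqrt(13.6359) = 3.6927.
Fr = 6.74 / 3.6927 = 1.8252.
Since Fr > 1, the flow is supercritical.

1.8252


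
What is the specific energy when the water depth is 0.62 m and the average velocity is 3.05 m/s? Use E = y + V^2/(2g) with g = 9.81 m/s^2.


Specific energy E = y + V^2/(2g).
Velocity head = V^2/(2g) = 3.05^2 / (2*9.81) = 9.3025 / 19.62 = 0.4741 m.
E = 0.62 + 0.4741 = 1.0941 m.

1.0941


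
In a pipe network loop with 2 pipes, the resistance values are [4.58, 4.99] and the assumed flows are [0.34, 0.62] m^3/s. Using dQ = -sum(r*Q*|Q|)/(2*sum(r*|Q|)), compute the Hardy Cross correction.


Numerator terms (r*Q*|Q|): 4.58*0.34*|0.34| = 0.5294; 4.99*0.62*|0.62| = 1.9182.
Sum of numerator = 2.4476.
Denominator terms (r*|Q|): 4.58*|0.34| = 1.5572; 4.99*|0.62| = 3.0938.
2 * sum of denominator = 2 * 4.651 = 9.302.
dQ = -2.4476 / 9.302 = -0.2631 m^3/s.

-0.2631


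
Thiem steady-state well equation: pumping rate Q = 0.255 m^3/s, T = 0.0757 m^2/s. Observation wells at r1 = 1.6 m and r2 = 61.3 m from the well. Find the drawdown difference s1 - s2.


Thiem equation: s1 - s2 = Q/(2*pi*T) * ln(r2/r1).
ln(r2/r1) = ln(61.3/1.6) = 3.6458.
Q/(2*pi*T) = 0.255 / (2*pi*0.0757) = 0.255 / 0.4756 = 0.5361.
s1 - s2 = 0.5361 * 3.6458 = 1.9546 m.

1.9546


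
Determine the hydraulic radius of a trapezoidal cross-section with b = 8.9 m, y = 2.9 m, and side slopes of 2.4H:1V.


For a trapezoidal section with side slope z:
A = (b + z*y)*y = (8.9 + 2.4*2.9)*2.9 = 45.994 m^2.
P = b + 2*y*sqrt(1 + z^2) = 8.9 + 2*2.9*sqrt(1 + 2.4^2) = 23.98 m.
R = A/P = 45.994 / 23.98 = 1.918 m.

1.918


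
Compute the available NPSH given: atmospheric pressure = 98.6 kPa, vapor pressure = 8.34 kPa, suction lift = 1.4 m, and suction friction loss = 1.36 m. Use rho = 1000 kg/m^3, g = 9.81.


NPSHa = p_atm/(rho*g) - z_s - hf_s - p_vap/(rho*g).
p_atm/(rho*g) = 98.6*1000 / (1000*9.81) = 10.051 m.
p_vap/(rho*g) = 8.34*1000 / (1000*9.81) = 0.85 m.
NPSHa = 10.051 - 1.4 - 1.36 - 0.85
      = 6.44 m.

6.44


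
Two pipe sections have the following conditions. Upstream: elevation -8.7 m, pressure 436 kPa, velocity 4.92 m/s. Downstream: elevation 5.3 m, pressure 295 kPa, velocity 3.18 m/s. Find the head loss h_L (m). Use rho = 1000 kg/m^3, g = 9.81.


Total head at each section: H = z + p/(rho*g) + V^2/(2g).
H1 = -8.7 + 436*1000/(1000*9.81) + 4.92^2/(2*9.81)
   = -8.7 + 44.444 + 1.2338
   = 36.978 m.
H2 = 5.3 + 295*1000/(1000*9.81) + 3.18^2/(2*9.81)
   = 5.3 + 30.071 + 0.5154
   = 35.887 m.
h_L = H1 - H2 = 36.978 - 35.887 = 1.091 m.

1.091


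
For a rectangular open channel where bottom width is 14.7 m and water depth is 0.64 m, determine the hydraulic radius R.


For a rectangular section:
Flow area A = b * y = 14.7 * 0.64 = 9.41 m^2.
Wetted perimeter P = b + 2y = 14.7 + 2*0.64 = 15.98 m.
Hydraulic radius R = A/P = 9.41 / 15.98 = 0.5887 m.

0.5887


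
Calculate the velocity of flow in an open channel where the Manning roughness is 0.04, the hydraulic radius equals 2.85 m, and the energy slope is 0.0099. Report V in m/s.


Manning's equation gives V = (1/n) * R^(2/3) * S^(1/2).
First, compute R^(2/3) = 2.85^(2/3) = 2.0102.
Next, S^(1/2) = 0.0099^(1/2) = 0.099499.
Then 1/n = 1/0.04 = 25.0.
V = 25.0 * 2.0102 * 0.099499 = 5.0002 m/s.

5.0002


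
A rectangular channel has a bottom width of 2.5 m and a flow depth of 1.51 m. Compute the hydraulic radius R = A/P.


For a rectangular section:
Flow area A = b * y = 2.5 * 1.51 = 3.77 m^2.
Wetted perimeter P = b + 2y = 2.5 + 2*1.51 = 5.52 m.
Hydraulic radius R = A/P = 3.77 / 5.52 = 0.6839 m.

0.6839


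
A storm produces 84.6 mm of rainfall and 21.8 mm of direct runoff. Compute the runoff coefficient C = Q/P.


The runoff coefficient C = runoff depth / rainfall depth.
C = 21.8 / 84.6
  = 0.2577.

0.2577


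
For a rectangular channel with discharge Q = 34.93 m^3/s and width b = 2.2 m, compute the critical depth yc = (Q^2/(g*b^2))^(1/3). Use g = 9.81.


Using yc = (Q^2 / (g * b^2))^(1/3):
Q^2 = 34.93^2 = 1220.1.
g * b^2 = 9.81 * 2.2^2 = 9.81 * 4.84 = 47.48.
Q^2 / (g*b^2) = 1220.1 / 47.48 = 25.6971.
yc = 25.6971^(1/3) = 2.9509 m.

2.9509


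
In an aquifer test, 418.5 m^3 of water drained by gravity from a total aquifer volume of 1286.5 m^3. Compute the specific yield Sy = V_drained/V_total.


Specific yield Sy = Volume drained / Total volume.
Sy = 418.5 / 1286.5
   = 0.3253.

0.3253


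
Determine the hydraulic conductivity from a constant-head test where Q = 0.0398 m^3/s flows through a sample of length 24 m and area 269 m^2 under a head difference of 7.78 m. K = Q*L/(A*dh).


From K = Q*L / (A*dh):
Numerator: Q*L = 0.0398 * 24 = 0.9552.
Denominator: A*dh = 269 * 7.78 = 2092.82.
K = 0.9552 / 2092.82 = 0.000456 m/s.

0.000456


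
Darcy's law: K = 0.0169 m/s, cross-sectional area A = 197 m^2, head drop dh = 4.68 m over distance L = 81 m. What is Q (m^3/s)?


Darcy's law: Q = K * A * i, where i = dh/L.
Hydraulic gradient i = 4.68 / 81 = 0.057778.
Q = 0.0169 * 197 * 0.057778
  = 0.1924 m^3/s.

0.1924


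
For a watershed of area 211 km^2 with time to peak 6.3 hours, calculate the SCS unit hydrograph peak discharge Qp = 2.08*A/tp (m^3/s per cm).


SCS formula: Qp = 2.08 * A / tp.
Qp = 2.08 * 211 / 6.3
   = 438.88 / 6.3
   = 69.66 m^3/s per cm.

69.66


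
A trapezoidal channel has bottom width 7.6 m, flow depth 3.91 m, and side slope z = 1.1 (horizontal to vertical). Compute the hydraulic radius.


For a trapezoidal section with side slope z:
A = (b + z*y)*y = (7.6 + 1.1*3.91)*3.91 = 46.533 m^2.
P = b + 2*y*sqrt(1 + z^2) = 7.6 + 2*3.91*sqrt(1 + 1.1^2) = 19.225 m.
R = A/P = 46.533 / 19.225 = 2.4204 m.

2.4204


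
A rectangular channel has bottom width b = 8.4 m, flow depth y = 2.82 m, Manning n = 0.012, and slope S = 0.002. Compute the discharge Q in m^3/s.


For a rectangular channel, the cross-sectional area A = b * y = 8.4 * 2.82 = 23.69 m^2.
The wetted perimeter P = b + 2y = 8.4 + 2*2.82 = 14.04 m.
Hydraulic radius R = A/P = 23.69/14.04 = 1.6872 m.
Velocity V = (1/n)*R^(2/3)*S^(1/2) = (1/0.012)*1.6872^(2/3)*0.002^(1/2) = 5.2817 m/s.
Discharge Q = A * V = 23.69 * 5.2817 = 125.113 m^3/s.

125.113


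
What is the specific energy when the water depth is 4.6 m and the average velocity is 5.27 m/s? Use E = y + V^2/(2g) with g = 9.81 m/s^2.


Specific energy E = y + V^2/(2g).
Velocity head = V^2/(2g) = 5.27^2 / (2*9.81) = 27.7729 / 19.62 = 1.4155 m.
E = 4.6 + 1.4155 = 6.0155 m.

6.0155


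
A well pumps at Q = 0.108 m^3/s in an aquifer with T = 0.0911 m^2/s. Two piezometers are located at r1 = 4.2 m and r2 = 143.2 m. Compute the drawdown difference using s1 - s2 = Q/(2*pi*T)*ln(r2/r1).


Thiem equation: s1 - s2 = Q/(2*pi*T) * ln(r2/r1).
ln(r2/r1) = ln(143.2/4.2) = 3.5292.
Q/(2*pi*T) = 0.108 / (2*pi*0.0911) = 0.108 / 0.5724 = 0.1887.
s1 - s2 = 0.1887 * 3.5292 = 0.6659 m.

0.6659


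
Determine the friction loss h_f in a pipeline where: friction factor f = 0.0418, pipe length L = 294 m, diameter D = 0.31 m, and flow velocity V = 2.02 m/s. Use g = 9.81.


Darcy-Weisbach equation: h_f = f * (L/D) * V^2/(2g).
f * L/D = 0.0418 * 294/0.31 = 39.6426.
V^2/(2g) = 2.02^2 / (2*9.81) = 4.0804 / 19.62 = 0.208 m.
h_f = 39.6426 * 0.208 = 8.245 m.

8.245


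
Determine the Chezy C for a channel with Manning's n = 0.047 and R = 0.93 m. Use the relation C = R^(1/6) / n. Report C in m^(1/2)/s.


The Chezy coefficient relates to Manning's n through C = R^(1/6) / n.
R^(1/6) = 0.93^(1/6) = 0.987978.
C = 0.987978 / 0.047 = 21.02 m^(1/2)/s.

21.02


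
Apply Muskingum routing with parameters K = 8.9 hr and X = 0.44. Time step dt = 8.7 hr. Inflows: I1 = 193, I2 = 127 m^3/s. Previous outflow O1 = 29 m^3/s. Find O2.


Muskingum coefficients:
denom = 2*K*(1-X) + dt = 2*8.9*(1-0.44) + 8.7 = 18.668.
C0 = (dt - 2*K*X)/denom = (8.7 - 2*8.9*0.44)/18.668 = 0.0465.
C1 = (dt + 2*K*X)/denom = (8.7 + 2*8.9*0.44)/18.668 = 0.8856.
C2 = (2*K*(1-X) - dt)/denom = 0.0679.
O2 = C0*I2 + C1*I1 + C2*O1
   = 0.0465*127 + 0.8856*193 + 0.0679*29
   = 178.79 m^3/s.

178.79


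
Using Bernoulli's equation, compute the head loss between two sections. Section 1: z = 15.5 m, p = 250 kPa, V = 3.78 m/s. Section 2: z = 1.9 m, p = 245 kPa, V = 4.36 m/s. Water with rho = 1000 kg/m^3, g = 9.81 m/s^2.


Total head at each section: H = z + p/(rho*g) + V^2/(2g).
H1 = 15.5 + 250*1000/(1000*9.81) + 3.78^2/(2*9.81)
   = 15.5 + 25.484 + 0.7283
   = 41.712 m.
H2 = 1.9 + 245*1000/(1000*9.81) + 4.36^2/(2*9.81)
   = 1.9 + 24.975 + 0.9689
   = 27.843 m.
h_L = H1 - H2 = 41.712 - 27.843 = 13.869 m.

13.869


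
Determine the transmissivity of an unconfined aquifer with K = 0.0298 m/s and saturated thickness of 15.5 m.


Transmissivity is defined as T = K * h.
T = 0.0298 * 15.5
  = 0.4619 m^2/s.

0.4619


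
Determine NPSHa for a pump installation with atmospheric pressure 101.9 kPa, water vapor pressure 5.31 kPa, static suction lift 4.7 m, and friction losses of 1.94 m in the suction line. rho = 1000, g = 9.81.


NPSHa = p_atm/(rho*g) - z_s - hf_s - p_vap/(rho*g).
p_atm/(rho*g) = 101.9*1000 / (1000*9.81) = 10.387 m.
p_vap/(rho*g) = 5.31*1000 / (1000*9.81) = 0.541 m.
NPSHa = 10.387 - 4.7 - 1.94 - 0.541
      = 3.21 m.

3.21


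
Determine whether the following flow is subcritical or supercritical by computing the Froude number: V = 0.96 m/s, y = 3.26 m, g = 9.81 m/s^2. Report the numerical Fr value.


The Froude number is defined as Fr = V / sqrt(g*y).
g*y = 9.81 * 3.26 = 31.9806.
sqrt(g*y) = sqrt(31.9806) = 5.6551.
Fr = 0.96 / 5.6551 = 0.1698.
Since Fr < 1, the flow is subcritical.

0.1698


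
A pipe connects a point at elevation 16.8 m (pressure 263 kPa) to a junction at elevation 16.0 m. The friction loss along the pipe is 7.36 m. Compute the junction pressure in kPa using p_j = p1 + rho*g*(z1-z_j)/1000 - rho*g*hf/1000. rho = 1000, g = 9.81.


Junction pressure: p_j = p1 + rho*g*(z1 - z_j)/1000 - rho*g*hf/1000.
Elevation term = 1000*9.81*(16.8 - 16.0)/1000 = 7.848 kPa.
Friction term = 1000*9.81*7.36/1000 = 72.202 kPa.
p_j = 263 + 7.848 - 72.202 = 198.65 kPa.

198.65


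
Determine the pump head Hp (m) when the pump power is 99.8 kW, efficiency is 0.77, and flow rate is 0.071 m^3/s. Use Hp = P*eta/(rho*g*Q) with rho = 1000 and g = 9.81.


Pump head formula: Hp = P * eta / (rho * g * Q).
Numerator: P * eta = 99.8 * 1000 * 0.77 = 76846.0 W.
Denominator: rho * g * Q = 1000 * 9.81 * 0.071 = 696.51.
Hp = 76846.0 / 696.51 = 110.33 m.

110.33


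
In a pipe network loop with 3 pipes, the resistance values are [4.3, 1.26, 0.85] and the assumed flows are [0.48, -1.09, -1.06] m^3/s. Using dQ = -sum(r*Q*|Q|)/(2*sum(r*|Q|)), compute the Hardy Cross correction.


Numerator terms (r*Q*|Q|): 4.3*0.48*|0.48| = 0.9907; 1.26*-1.09*|-1.09| = -1.497; 0.85*-1.06*|-1.06| = -0.9551.
Sum of numerator = -1.4613.
Denominator terms (r*|Q|): 4.3*|0.48| = 2.064; 1.26*|-1.09| = 1.3734; 0.85*|-1.06| = 0.901.
2 * sum of denominator = 2 * 4.3384 = 8.6768.
dQ = --1.4613 / 8.6768 = 0.1684 m^3/s.

0.1684


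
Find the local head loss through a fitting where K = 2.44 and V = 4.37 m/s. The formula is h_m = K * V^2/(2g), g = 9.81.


Minor loss formula: h_m = K * V^2/(2g).
V^2 = 4.37^2 = 19.0969.
V^2/(2g) = 19.0969 / 19.62 = 0.9733 m.
h_m = 2.44 * 0.9733 = 2.3749 m.

2.3749


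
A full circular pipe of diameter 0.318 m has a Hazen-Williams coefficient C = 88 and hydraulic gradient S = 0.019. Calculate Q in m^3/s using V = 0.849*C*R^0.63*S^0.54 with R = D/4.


For a full circular pipe, R = D/4 = 0.318/4 = 0.0795 m.
V = 0.849 * 88 * 0.0795^0.63 * 0.019^0.54
  = 0.849 * 88 * 0.202876 * 0.117632
  = 1.783 m/s.
Pipe area A = pi*D^2/4 = pi*0.318^2/4 = 0.0794 m^2.
Q = A * V = 0.0794 * 1.783 = 0.1416 m^3/s.

0.1416


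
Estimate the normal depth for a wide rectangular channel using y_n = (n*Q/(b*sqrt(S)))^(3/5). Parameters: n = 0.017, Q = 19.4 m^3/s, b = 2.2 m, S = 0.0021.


We use the wide-channel approximation y_n = (n*Q/(b*sqrt(S)))^(3/5).
sqrt(S) = sqrt(0.0021) = 0.045826.
Numerator: n*Q = 0.017 * 19.4 = 0.3298.
Denominator: b*sqrt(S) = 2.2 * 0.045826 = 0.100817.
arg = 3.2713.
y_n = 3.2713^(3/5) = 2.0362 m.

2.0362


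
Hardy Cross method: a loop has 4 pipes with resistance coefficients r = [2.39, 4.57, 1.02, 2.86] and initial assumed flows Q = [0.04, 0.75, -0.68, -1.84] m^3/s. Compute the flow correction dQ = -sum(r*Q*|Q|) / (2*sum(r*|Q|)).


Numerator terms (r*Q*|Q|): 2.39*0.04*|0.04| = 0.0038; 4.57*0.75*|0.75| = 2.5706; 1.02*-0.68*|-0.68| = -0.4716; 2.86*-1.84*|-1.84| = -9.6828.
Sum of numerator = -7.58.
Denominator terms (r*|Q|): 2.39*|0.04| = 0.0956; 4.57*|0.75| = 3.4275; 1.02*|-0.68| = 0.6936; 2.86*|-1.84| = 5.2624.
2 * sum of denominator = 2 * 9.4791 = 18.9582.
dQ = --7.58 / 18.9582 = 0.3998 m^3/s.

0.3998


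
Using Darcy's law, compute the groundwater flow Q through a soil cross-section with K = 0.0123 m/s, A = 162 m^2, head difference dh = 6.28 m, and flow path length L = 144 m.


Darcy's law: Q = K * A * i, where i = dh/L.
Hydraulic gradient i = 6.28 / 144 = 0.043611.
Q = 0.0123 * 162 * 0.043611
  = 0.0869 m^3/s.

0.0869


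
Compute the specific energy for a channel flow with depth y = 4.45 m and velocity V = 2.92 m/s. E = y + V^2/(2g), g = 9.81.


Specific energy E = y + V^2/(2g).
Velocity head = V^2/(2g) = 2.92^2 / (2*9.81) = 8.5264 / 19.62 = 0.4346 m.
E = 4.45 + 0.4346 = 4.8846 m.

4.8846


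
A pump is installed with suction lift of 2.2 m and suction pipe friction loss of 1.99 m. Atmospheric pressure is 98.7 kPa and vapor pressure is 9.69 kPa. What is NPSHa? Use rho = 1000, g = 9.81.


NPSHa = p_atm/(rho*g) - z_s - hf_s - p_vap/(rho*g).
p_atm/(rho*g) = 98.7*1000 / (1000*9.81) = 10.061 m.
p_vap/(rho*g) = 9.69*1000 / (1000*9.81) = 0.988 m.
NPSHa = 10.061 - 2.2 - 1.99 - 0.988
      = 4.88 m.

4.88


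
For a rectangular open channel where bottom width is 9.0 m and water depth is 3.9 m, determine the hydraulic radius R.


For a rectangular section:
Flow area A = b * y = 9.0 * 3.9 = 35.1 m^2.
Wetted perimeter P = b + 2y = 9.0 + 2*3.9 = 16.8 m.
Hydraulic radius R = A/P = 35.1 / 16.8 = 2.0893 m.

2.0893


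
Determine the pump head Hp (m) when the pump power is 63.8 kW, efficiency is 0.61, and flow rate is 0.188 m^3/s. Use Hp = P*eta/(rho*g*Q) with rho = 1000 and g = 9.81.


Pump head formula: Hp = P * eta / (rho * g * Q).
Numerator: P * eta = 63.8 * 1000 * 0.61 = 38918.0 W.
Denominator: rho * g * Q = 1000 * 9.81 * 0.188 = 1844.28.
Hp = 38918.0 / 1844.28 = 21.1 m.

21.1


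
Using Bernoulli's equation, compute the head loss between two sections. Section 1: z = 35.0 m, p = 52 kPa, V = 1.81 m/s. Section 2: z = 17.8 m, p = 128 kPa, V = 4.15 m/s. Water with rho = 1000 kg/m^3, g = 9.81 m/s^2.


Total head at each section: H = z + p/(rho*g) + V^2/(2g).
H1 = 35.0 + 52*1000/(1000*9.81) + 1.81^2/(2*9.81)
   = 35.0 + 5.301 + 0.167
   = 40.468 m.
H2 = 17.8 + 128*1000/(1000*9.81) + 4.15^2/(2*9.81)
   = 17.8 + 13.048 + 0.8778
   = 31.726 m.
h_L = H1 - H2 = 40.468 - 31.726 = 8.742 m.

8.742


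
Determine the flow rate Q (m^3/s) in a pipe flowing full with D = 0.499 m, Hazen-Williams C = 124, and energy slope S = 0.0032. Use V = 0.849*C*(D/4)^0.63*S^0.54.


For a full circular pipe, R = D/4 = 0.499/4 = 0.1247 m.
V = 0.849 * 124 * 0.1247^0.63 * 0.0032^0.54
  = 0.849 * 124 * 0.269467 * 0.044955
  = 1.2753 m/s.
Pipe area A = pi*D^2/4 = pi*0.499^2/4 = 0.1956 m^2.
Q = A * V = 0.1956 * 1.2753 = 0.2494 m^3/s.

0.2494


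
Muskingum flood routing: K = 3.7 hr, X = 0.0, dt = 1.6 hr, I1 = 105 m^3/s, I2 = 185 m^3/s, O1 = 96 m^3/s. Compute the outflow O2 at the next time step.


Muskingum coefficients:
denom = 2*K*(1-X) + dt = 2*3.7*(1-0.0) + 1.6 = 9.0.
C0 = (dt - 2*K*X)/denom = (1.6 - 2*3.7*0.0)/9.0 = 0.1778.
C1 = (dt + 2*K*X)/denom = (1.6 + 2*3.7*0.0)/9.0 = 0.1778.
C2 = (2*K*(1-X) - dt)/denom = 0.6444.
O2 = C0*I2 + C1*I1 + C2*O1
   = 0.1778*185 + 0.1778*105 + 0.6444*96
   = 113.42 m^3/s.

113.42


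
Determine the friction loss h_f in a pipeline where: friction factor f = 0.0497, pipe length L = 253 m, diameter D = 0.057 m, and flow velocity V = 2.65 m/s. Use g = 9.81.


Darcy-Weisbach equation: h_f = f * (L/D) * V^2/(2g).
f * L/D = 0.0497 * 253/0.057 = 220.5982.
V^2/(2g) = 2.65^2 / (2*9.81) = 7.0225 / 19.62 = 0.3579 m.
h_f = 220.5982 * 0.3579 = 78.958 m.

78.958


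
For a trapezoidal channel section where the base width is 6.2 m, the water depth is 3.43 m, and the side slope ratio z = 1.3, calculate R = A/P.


For a trapezoidal section with side slope z:
A = (b + z*y)*y = (6.2 + 1.3*3.43)*3.43 = 36.56 m^2.
P = b + 2*y*sqrt(1 + z^2) = 6.2 + 2*3.43*sqrt(1 + 1.3^2) = 17.451 m.
R = A/P = 36.56 / 17.451 = 2.095 m.

2.095


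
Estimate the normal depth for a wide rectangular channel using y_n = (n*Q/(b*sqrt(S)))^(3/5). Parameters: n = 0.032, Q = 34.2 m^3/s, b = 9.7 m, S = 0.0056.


We use the wide-channel approximation y_n = (n*Q/(b*sqrt(S)))^(3/5).
sqrt(S) = sqrt(0.0056) = 0.074833.
Numerator: n*Q = 0.032 * 34.2 = 1.0944.
Denominator: b*sqrt(S) = 9.7 * 0.074833 = 0.72588.
arg = 1.5077.
y_n = 1.5077^(3/5) = 1.2793 m.

1.2793


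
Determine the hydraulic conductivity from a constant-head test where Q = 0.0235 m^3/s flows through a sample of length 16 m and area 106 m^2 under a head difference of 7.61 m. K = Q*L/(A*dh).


From K = Q*L / (A*dh):
Numerator: Q*L = 0.0235 * 16 = 0.376.
Denominator: A*dh = 106 * 7.61 = 806.66.
K = 0.376 / 806.66 = 0.000466 m/s.

0.000466


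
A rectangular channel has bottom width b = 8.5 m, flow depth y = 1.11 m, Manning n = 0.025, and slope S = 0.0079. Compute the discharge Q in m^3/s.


For a rectangular channel, the cross-sectional area A = b * y = 8.5 * 1.11 = 9.44 m^2.
The wetted perimeter P = b + 2y = 8.5 + 2*1.11 = 10.72 m.
Hydraulic radius R = A/P = 9.44/10.72 = 0.8801 m.
Velocity V = (1/n)*R^(2/3)*S^(1/2) = (1/0.025)*0.8801^(2/3)*0.0079^(1/2) = 3.2652 m/s.
Discharge Q = A * V = 9.44 * 3.2652 = 30.807 m^3/s.

30.807


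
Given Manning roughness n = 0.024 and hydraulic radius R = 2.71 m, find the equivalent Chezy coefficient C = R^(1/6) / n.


The Chezy coefficient relates to Manning's n through C = R^(1/6) / n.
R^(1/6) = 2.71^(1/6) = 1.18076.
C = 1.18076 / 0.024 = 49.2 m^(1/2)/s.

49.2


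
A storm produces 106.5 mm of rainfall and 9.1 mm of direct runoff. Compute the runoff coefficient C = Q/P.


The runoff coefficient C = runoff depth / rainfall depth.
C = 9.1 / 106.5
  = 0.0854.

0.0854


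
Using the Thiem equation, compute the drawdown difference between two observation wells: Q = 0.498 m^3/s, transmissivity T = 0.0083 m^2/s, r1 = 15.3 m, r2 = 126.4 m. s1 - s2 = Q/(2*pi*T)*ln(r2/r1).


Thiem equation: s1 - s2 = Q/(2*pi*T) * ln(r2/r1).
ln(r2/r1) = ln(126.4/15.3) = 2.1116.
Q/(2*pi*T) = 0.498 / (2*pi*0.0083) = 0.498 / 0.0522 = 9.5493.
s1 - s2 = 9.5493 * 2.1116 = 20.1643 m.

20.1643


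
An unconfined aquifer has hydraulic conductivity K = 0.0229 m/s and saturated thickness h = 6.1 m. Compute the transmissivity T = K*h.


Transmissivity is defined as T = K * h.
T = 0.0229 * 6.1
  = 0.1397 m^2/s.

0.1397


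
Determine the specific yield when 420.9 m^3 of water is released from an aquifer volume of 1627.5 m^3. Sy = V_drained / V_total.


Specific yield Sy = Volume drained / Total volume.
Sy = 420.9 / 1627.5
   = 0.2586.

0.2586


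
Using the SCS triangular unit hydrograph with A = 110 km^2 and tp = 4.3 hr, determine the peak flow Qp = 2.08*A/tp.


SCS formula: Qp = 2.08 * A / tp.
Qp = 2.08 * 110 / 4.3
   = 228.8 / 4.3
   = 53.21 m^3/s per cm.

53.21


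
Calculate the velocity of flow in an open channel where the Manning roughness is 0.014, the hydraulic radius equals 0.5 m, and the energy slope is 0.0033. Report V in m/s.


Manning's equation gives V = (1/n) * R^(2/3) * S^(1/2).
First, compute R^(2/3) = 0.5^(2/3) = 0.63.
Next, S^(1/2) = 0.0033^(1/2) = 0.057446.
Then 1/n = 1/0.014 = 71.43.
V = 71.43 * 0.63 * 0.057446 = 2.5849 m/s.

2.5849


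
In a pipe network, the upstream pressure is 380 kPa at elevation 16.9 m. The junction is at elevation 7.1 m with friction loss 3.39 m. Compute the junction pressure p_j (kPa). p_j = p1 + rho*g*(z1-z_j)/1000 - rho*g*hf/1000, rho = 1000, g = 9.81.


Junction pressure: p_j = p1 + rho*g*(z1 - z_j)/1000 - rho*g*hf/1000.
Elevation term = 1000*9.81*(16.9 - 7.1)/1000 = 96.138 kPa.
Friction term = 1000*9.81*3.39/1000 = 33.256 kPa.
p_j = 380 + 96.138 - 33.256 = 442.88 kPa.

442.88


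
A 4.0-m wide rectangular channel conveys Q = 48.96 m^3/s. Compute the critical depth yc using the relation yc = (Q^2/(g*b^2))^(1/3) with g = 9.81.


Using yc = (Q^2 / (g * b^2))^(1/3):
Q^2 = 48.96^2 = 2397.08.
g * b^2 = 9.81 * 4.0^2 = 9.81 * 16.0 = 156.96.
Q^2 / (g*b^2) = 2397.08 / 156.96 = 15.2719.
yc = 15.2719^(1/3) = 2.481 m.

2.481


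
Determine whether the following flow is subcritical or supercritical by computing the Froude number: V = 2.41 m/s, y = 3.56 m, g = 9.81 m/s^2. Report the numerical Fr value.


The Froude number is defined as Fr = V / sqrt(g*y).
g*y = 9.81 * 3.56 = 34.9236.
sqrt(g*y) = sqrt(34.9236) = 5.9096.
Fr = 2.41 / 5.9096 = 0.4078.
Since Fr < 1, the flow is subcritical.

0.4078


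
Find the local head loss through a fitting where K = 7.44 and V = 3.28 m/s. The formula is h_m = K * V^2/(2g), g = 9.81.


Minor loss formula: h_m = K * V^2/(2g).
V^2 = 3.28^2 = 10.7584.
V^2/(2g) = 10.7584 / 19.62 = 0.5483 m.
h_m = 7.44 * 0.5483 = 4.0796 m.

4.0796


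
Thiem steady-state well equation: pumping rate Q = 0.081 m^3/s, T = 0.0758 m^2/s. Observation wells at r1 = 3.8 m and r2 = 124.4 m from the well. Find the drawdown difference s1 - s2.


Thiem equation: s1 - s2 = Q/(2*pi*T) * ln(r2/r1).
ln(r2/r1) = ln(124.4/3.8) = 3.4885.
Q/(2*pi*T) = 0.081 / (2*pi*0.0758) = 0.081 / 0.4763 = 0.1701.
s1 - s2 = 0.1701 * 3.4885 = 0.5933 m.

0.5933


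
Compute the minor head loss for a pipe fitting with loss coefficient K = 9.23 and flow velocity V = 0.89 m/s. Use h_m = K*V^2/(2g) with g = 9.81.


Minor loss formula: h_m = K * V^2/(2g).
V^2 = 0.89^2 = 0.7921.
V^2/(2g) = 0.7921 / 19.62 = 0.0404 m.
h_m = 9.23 * 0.0404 = 0.3726 m.

0.3726


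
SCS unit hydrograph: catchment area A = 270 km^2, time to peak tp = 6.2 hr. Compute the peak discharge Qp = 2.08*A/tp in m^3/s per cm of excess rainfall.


SCS formula: Qp = 2.08 * A / tp.
Qp = 2.08 * 270 / 6.2
   = 561.6 / 6.2
   = 90.58 m^3/s per cm.

90.58


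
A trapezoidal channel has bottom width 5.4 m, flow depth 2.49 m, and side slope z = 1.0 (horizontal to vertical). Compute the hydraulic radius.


For a trapezoidal section with side slope z:
A = (b + z*y)*y = (5.4 + 1.0*2.49)*2.49 = 19.646 m^2.
P = b + 2*y*sqrt(1 + z^2) = 5.4 + 2*2.49*sqrt(1 + 1.0^2) = 12.443 m.
R = A/P = 19.646 / 12.443 = 1.5789 m.

1.5789


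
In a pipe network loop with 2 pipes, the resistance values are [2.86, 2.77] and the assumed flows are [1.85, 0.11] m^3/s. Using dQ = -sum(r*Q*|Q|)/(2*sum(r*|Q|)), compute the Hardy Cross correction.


Numerator terms (r*Q*|Q|): 2.86*1.85*|1.85| = 9.7884; 2.77*0.11*|0.11| = 0.0335.
Sum of numerator = 9.8219.
Denominator terms (r*|Q|): 2.86*|1.85| = 5.291; 2.77*|0.11| = 0.3047.
2 * sum of denominator = 2 * 5.5957 = 11.1914.
dQ = -9.8219 / 11.1914 = -0.8776 m^3/s.

-0.8776


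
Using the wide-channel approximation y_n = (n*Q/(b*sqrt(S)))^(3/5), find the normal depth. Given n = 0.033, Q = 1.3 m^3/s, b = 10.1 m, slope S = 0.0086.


We use the wide-channel approximation y_n = (n*Q/(b*sqrt(S)))^(3/5).
sqrt(S) = sqrt(0.0086) = 0.092736.
Numerator: n*Q = 0.033 * 1.3 = 0.0429.
Denominator: b*sqrt(S) = 10.1 * 0.092736 = 0.936634.
arg = 0.0458.
y_n = 0.0458^(3/5) = 0.1572 m.

0.1572


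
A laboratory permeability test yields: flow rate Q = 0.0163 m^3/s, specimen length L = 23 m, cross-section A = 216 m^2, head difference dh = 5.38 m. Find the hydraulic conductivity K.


From K = Q*L / (A*dh):
Numerator: Q*L = 0.0163 * 23 = 0.3749.
Denominator: A*dh = 216 * 5.38 = 1162.08.
K = 0.3749 / 1162.08 = 0.000323 m/s.

0.000323


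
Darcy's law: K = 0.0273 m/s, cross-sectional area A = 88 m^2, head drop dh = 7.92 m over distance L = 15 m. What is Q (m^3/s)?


Darcy's law: Q = K * A * i, where i = dh/L.
Hydraulic gradient i = 7.92 / 15 = 0.528.
Q = 0.0273 * 88 * 0.528
  = 1.2685 m^3/s.

1.2685


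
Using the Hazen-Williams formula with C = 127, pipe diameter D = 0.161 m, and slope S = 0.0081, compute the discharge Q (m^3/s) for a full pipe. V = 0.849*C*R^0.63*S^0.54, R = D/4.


For a full circular pipe, R = D/4 = 0.161/4 = 0.0403 m.
V = 0.849 * 127 * 0.0403^0.63 * 0.0081^0.54
  = 0.849 * 127 * 0.13213 * 0.07423
  = 1.0575 m/s.
Pipe area A = pi*D^2/4 = pi*0.161^2/4 = 0.0204 m^2.
Q = A * V = 0.0204 * 1.0575 = 0.0215 m^3/s.

0.0215


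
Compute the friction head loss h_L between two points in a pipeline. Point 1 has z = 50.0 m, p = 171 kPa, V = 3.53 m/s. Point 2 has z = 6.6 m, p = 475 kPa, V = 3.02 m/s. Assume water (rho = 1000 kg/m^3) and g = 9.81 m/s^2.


Total head at each section: H = z + p/(rho*g) + V^2/(2g).
H1 = 50.0 + 171*1000/(1000*9.81) + 3.53^2/(2*9.81)
   = 50.0 + 17.431 + 0.6351
   = 68.066 m.
H2 = 6.6 + 475*1000/(1000*9.81) + 3.02^2/(2*9.81)
   = 6.6 + 48.42 + 0.4649
   = 55.485 m.
h_L = H1 - H2 = 68.066 - 55.485 = 12.581 m.

12.581


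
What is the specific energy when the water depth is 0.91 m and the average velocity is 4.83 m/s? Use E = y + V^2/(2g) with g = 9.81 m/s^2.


Specific energy E = y + V^2/(2g).
Velocity head = V^2/(2g) = 4.83^2 / (2*9.81) = 23.3289 / 19.62 = 1.189 m.
E = 0.91 + 1.189 = 2.099 m.

2.099


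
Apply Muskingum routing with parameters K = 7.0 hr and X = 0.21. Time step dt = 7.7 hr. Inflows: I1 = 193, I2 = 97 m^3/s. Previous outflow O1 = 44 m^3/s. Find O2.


Muskingum coefficients:
denom = 2*K*(1-X) + dt = 2*7.0*(1-0.21) + 7.7 = 18.76.
C0 = (dt - 2*K*X)/denom = (7.7 - 2*7.0*0.21)/18.76 = 0.2537.
C1 = (dt + 2*K*X)/denom = (7.7 + 2*7.0*0.21)/18.76 = 0.5672.
C2 = (2*K*(1-X) - dt)/denom = 0.1791.
O2 = C0*I2 + C1*I1 + C2*O1
   = 0.2537*97 + 0.5672*193 + 0.1791*44
   = 141.96 m^3/s.

141.96


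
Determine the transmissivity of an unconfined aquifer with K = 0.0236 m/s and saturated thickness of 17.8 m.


Transmissivity is defined as T = K * h.
T = 0.0236 * 17.8
  = 0.4201 m^2/s.

0.4201


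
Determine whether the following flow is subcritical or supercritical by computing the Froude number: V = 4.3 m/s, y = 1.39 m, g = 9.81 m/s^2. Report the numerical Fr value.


The Froude number is defined as Fr = V / sqrt(g*y).
g*y = 9.81 * 1.39 = 13.6359.
sqrt(g*y) = sqrt(13.6359) = 3.6927.
Fr = 4.3 / 3.6927 = 1.1645.
Since Fr > 1, the flow is supercritical.

1.1645


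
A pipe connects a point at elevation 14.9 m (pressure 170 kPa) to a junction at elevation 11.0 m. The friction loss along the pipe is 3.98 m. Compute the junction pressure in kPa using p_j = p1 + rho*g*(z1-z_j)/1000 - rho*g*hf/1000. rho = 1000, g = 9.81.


Junction pressure: p_j = p1 + rho*g*(z1 - z_j)/1000 - rho*g*hf/1000.
Elevation term = 1000*9.81*(14.9 - 11.0)/1000 = 38.259 kPa.
Friction term = 1000*9.81*3.98/1000 = 39.044 kPa.
p_j = 170 + 38.259 - 39.044 = 169.22 kPa.

169.22


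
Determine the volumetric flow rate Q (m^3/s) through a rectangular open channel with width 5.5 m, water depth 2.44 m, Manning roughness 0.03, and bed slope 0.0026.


For a rectangular channel, the cross-sectional area A = b * y = 5.5 * 2.44 = 13.42 m^2.
The wetted perimeter P = b + 2y = 5.5 + 2*2.44 = 10.38 m.
Hydraulic radius R = A/P = 13.42/10.38 = 1.2929 m.
Velocity V = (1/n)*R^(2/3)*S^(1/2) = (1/0.03)*1.2929^(2/3)*0.0026^(1/2) = 2.0171 m/s.
Discharge Q = A * V = 13.42 * 2.0171 = 27.07 m^3/s.

27.07


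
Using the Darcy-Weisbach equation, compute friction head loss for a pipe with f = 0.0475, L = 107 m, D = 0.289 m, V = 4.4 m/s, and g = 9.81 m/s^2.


Darcy-Weisbach equation: h_f = f * (L/D) * V^2/(2g).
f * L/D = 0.0475 * 107/0.289 = 17.5865.
V^2/(2g) = 4.4^2 / (2*9.81) = 19.36 / 19.62 = 0.9867 m.
h_f = 17.5865 * 0.9867 = 17.353 m.

17.353


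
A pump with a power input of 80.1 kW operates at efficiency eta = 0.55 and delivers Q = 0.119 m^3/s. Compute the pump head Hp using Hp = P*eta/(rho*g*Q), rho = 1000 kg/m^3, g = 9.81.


Pump head formula: Hp = P * eta / (rho * g * Q).
Numerator: P * eta = 80.1 * 1000 * 0.55 = 44055.0 W.
Denominator: rho * g * Q = 1000 * 9.81 * 0.119 = 1167.39.
Hp = 44055.0 / 1167.39 = 37.74 m.

37.74


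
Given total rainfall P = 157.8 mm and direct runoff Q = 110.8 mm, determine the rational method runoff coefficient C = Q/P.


The runoff coefficient C = runoff depth / rainfall depth.
C = 110.8 / 157.8
  = 0.7022.

0.7022


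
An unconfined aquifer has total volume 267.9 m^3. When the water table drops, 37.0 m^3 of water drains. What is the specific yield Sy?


Specific yield Sy = Volume drained / Total volume.
Sy = 37.0 / 267.9
   = 0.1381.

0.1381


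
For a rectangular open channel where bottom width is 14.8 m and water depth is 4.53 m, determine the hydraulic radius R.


For a rectangular section:
Flow area A = b * y = 14.8 * 4.53 = 67.04 m^2.
Wetted perimeter P = b + 2y = 14.8 + 2*4.53 = 23.86 m.
Hydraulic radius R = A/P = 67.04 / 23.86 = 2.8099 m.

2.8099


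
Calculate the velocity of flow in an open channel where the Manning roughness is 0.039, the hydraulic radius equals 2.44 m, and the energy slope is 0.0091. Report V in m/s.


Manning's equation gives V = (1/n) * R^(2/3) * S^(1/2).
First, compute R^(2/3) = 2.44^(2/3) = 1.8124.
Next, S^(1/2) = 0.0091^(1/2) = 0.095394.
Then 1/n = 1/0.039 = 25.64.
V = 25.64 * 1.8124 * 0.095394 = 4.4332 m/s.

4.4332


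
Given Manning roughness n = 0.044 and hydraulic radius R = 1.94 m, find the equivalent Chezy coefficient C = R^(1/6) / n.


The Chezy coefficient relates to Manning's n through C = R^(1/6) / n.
R^(1/6) = 1.94^(1/6) = 1.116778.
C = 1.116778 / 0.044 = 25.38 m^(1/2)/s.

25.38


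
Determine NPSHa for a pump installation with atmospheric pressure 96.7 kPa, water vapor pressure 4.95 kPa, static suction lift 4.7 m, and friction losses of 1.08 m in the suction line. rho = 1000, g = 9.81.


NPSHa = p_atm/(rho*g) - z_s - hf_s - p_vap/(rho*g).
p_atm/(rho*g) = 96.7*1000 / (1000*9.81) = 9.857 m.
p_vap/(rho*g) = 4.95*1000 / (1000*9.81) = 0.505 m.
NPSHa = 9.857 - 4.7 - 1.08 - 0.505
      = 3.57 m.

3.57


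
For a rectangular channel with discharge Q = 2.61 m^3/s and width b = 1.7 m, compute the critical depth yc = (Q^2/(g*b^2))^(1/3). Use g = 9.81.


Using yc = (Q^2 / (g * b^2))^(1/3):
Q^2 = 2.61^2 = 6.81.
g * b^2 = 9.81 * 1.7^2 = 9.81 * 2.89 = 28.35.
Q^2 / (g*b^2) = 6.81 / 28.35 = 0.2402.
yc = 0.2402^(1/3) = 0.6217 m.

0.6217


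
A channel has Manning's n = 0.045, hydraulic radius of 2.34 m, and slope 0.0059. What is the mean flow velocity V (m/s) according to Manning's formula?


Manning's equation gives V = (1/n) * R^(2/3) * S^(1/2).
First, compute R^(2/3) = 2.34^(2/3) = 1.7626.
Next, S^(1/2) = 0.0059^(1/2) = 0.076811.
Then 1/n = 1/0.045 = 22.22.
V = 22.22 * 1.7626 * 0.076811 = 3.0086 m/s.

3.0086


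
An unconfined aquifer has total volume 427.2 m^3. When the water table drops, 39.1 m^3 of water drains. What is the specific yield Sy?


Specific yield Sy = Volume drained / Total volume.
Sy = 39.1 / 427.2
   = 0.0915.

0.0915


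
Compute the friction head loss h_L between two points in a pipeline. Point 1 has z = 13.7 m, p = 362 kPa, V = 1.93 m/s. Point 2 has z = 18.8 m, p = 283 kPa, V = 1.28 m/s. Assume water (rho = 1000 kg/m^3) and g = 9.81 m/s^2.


Total head at each section: H = z + p/(rho*g) + V^2/(2g).
H1 = 13.7 + 362*1000/(1000*9.81) + 1.93^2/(2*9.81)
   = 13.7 + 36.901 + 0.1899
   = 50.791 m.
H2 = 18.8 + 283*1000/(1000*9.81) + 1.28^2/(2*9.81)
   = 18.8 + 28.848 + 0.0835
   = 47.732 m.
h_L = H1 - H2 = 50.791 - 47.732 = 3.059 m.

3.059


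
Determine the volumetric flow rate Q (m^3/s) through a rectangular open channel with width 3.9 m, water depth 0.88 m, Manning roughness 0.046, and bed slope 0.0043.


For a rectangular channel, the cross-sectional area A = b * y = 3.9 * 0.88 = 3.43 m^2.
The wetted perimeter P = b + 2y = 3.9 + 2*0.88 = 5.66 m.
Hydraulic radius R = A/P = 3.43/5.66 = 0.6064 m.
Velocity V = (1/n)*R^(2/3)*S^(1/2) = (1/0.046)*0.6064^(2/3)*0.0043^(1/2) = 1.0212 m/s.
Discharge Q = A * V = 3.43 * 1.0212 = 3.505 m^3/s.

3.505


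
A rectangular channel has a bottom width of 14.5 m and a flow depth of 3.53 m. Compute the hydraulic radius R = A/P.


For a rectangular section:
Flow area A = b * y = 14.5 * 3.53 = 51.18 m^2.
Wetted perimeter P = b + 2y = 14.5 + 2*3.53 = 21.56 m.
Hydraulic radius R = A/P = 51.18 / 21.56 = 2.3741 m.

2.3741


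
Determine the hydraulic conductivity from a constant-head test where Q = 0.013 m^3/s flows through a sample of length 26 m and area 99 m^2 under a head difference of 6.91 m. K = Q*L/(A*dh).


From K = Q*L / (A*dh):
Numerator: Q*L = 0.013 * 26 = 0.338.
Denominator: A*dh = 99 * 6.91 = 684.09.
K = 0.338 / 684.09 = 0.000494 m/s.

0.000494


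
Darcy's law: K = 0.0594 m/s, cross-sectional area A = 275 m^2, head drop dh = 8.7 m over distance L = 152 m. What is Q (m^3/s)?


Darcy's law: Q = K * A * i, where i = dh/L.
Hydraulic gradient i = 8.7 / 152 = 0.057237.
Q = 0.0594 * 275 * 0.057237
  = 0.935 m^3/s.

0.935


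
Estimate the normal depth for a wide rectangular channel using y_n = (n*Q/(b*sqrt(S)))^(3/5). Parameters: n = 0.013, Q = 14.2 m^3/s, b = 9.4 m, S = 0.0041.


We use the wide-channel approximation y_n = (n*Q/(b*sqrt(S)))^(3/5).
sqrt(S) = sqrt(0.0041) = 0.064031.
Numerator: n*Q = 0.013 * 14.2 = 0.1846.
Denominator: b*sqrt(S) = 9.4 * 0.064031 = 0.601891.
arg = 0.3067.
y_n = 0.3067^(3/5) = 0.4921 m.

0.4921


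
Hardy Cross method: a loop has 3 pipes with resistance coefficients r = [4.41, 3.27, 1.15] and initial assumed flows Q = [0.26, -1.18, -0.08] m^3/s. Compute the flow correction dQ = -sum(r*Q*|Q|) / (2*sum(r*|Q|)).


Numerator terms (r*Q*|Q|): 4.41*0.26*|0.26| = 0.2981; 3.27*-1.18*|-1.18| = -4.5531; 1.15*-0.08*|-0.08| = -0.0074.
Sum of numerator = -4.2624.
Denominator terms (r*|Q|): 4.41*|0.26| = 1.1466; 3.27*|-1.18| = 3.8586; 1.15*|-0.08| = 0.092.
2 * sum of denominator = 2 * 5.0972 = 10.1944.
dQ = --4.2624 / 10.1944 = 0.4181 m^3/s.

0.4181


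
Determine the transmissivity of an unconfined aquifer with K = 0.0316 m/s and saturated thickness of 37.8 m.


Transmissivity is defined as T = K * h.
T = 0.0316 * 37.8
  = 1.1945 m^2/s.

1.1945


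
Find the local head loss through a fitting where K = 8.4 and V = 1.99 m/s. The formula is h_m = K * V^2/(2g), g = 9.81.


Minor loss formula: h_m = K * V^2/(2g).
V^2 = 1.99^2 = 3.9601.
V^2/(2g) = 3.9601 / 19.62 = 0.2018 m.
h_m = 8.4 * 0.2018 = 1.6955 m.

1.6955


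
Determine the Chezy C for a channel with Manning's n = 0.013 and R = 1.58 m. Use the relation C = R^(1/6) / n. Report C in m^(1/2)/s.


The Chezy coefficient relates to Manning's n through C = R^(1/6) / n.
R^(1/6) = 1.58^(1/6) = 1.079219.
C = 1.079219 / 0.013 = 83.02 m^(1/2)/s.

83.02


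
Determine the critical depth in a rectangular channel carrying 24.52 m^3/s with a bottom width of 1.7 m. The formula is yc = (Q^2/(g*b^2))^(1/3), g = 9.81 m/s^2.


Using yc = (Q^2 / (g * b^2))^(1/3):
Q^2 = 24.52^2 = 601.23.
g * b^2 = 9.81 * 1.7^2 = 9.81 * 2.89 = 28.35.
Q^2 / (g*b^2) = 601.23 / 28.35 = 21.2074.
yc = 21.2074^(1/3) = 2.7679 m.

2.7679


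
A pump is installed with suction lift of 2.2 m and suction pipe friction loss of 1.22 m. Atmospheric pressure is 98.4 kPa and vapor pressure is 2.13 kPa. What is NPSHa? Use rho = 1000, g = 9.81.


NPSHa = p_atm/(rho*g) - z_s - hf_s - p_vap/(rho*g).
p_atm/(rho*g) = 98.4*1000 / (1000*9.81) = 10.031 m.
p_vap/(rho*g) = 2.13*1000 / (1000*9.81) = 0.217 m.
NPSHa = 10.031 - 2.2 - 1.22 - 0.217
      = 6.39 m.

6.39


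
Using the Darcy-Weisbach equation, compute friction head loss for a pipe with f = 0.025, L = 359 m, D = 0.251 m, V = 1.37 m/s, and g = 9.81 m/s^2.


Darcy-Weisbach equation: h_f = f * (L/D) * V^2/(2g).
f * L/D = 0.025 * 359/0.251 = 35.757.
V^2/(2g) = 1.37^2 / (2*9.81) = 1.8769 / 19.62 = 0.0957 m.
h_f = 35.757 * 0.0957 = 3.421 m.

3.421


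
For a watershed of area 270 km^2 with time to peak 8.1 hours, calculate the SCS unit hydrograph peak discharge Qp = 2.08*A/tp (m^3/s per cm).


SCS formula: Qp = 2.08 * A / tp.
Qp = 2.08 * 270 / 8.1
   = 561.6 / 8.1
   = 69.33 m^3/s per cm.

69.33


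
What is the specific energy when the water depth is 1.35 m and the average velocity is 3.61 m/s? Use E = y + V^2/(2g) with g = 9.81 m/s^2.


Specific energy E = y + V^2/(2g).
Velocity head = V^2/(2g) = 3.61^2 / (2*9.81) = 13.0321 / 19.62 = 0.6642 m.
E = 1.35 + 0.6642 = 2.0142 m.

2.0142


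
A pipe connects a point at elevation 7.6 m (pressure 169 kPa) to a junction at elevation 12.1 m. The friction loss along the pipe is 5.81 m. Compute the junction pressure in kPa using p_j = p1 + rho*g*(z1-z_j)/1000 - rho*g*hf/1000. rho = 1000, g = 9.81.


Junction pressure: p_j = p1 + rho*g*(z1 - z_j)/1000 - rho*g*hf/1000.
Elevation term = 1000*9.81*(7.6 - 12.1)/1000 = -44.145 kPa.
Friction term = 1000*9.81*5.81/1000 = 56.996 kPa.
p_j = 169 + -44.145 - 56.996 = 67.86 kPa.

67.86


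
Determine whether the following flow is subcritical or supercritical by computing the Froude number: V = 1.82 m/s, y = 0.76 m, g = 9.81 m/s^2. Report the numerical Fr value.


The Froude number is defined as Fr = V / sqrt(g*y).
g*y = 9.81 * 0.76 = 7.4556.
sqrt(g*y) = sqrt(7.4556) = 2.7305.
Fr = 1.82 / 2.7305 = 0.6665.
Since Fr < 1, the flow is subcritical.

0.6665
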